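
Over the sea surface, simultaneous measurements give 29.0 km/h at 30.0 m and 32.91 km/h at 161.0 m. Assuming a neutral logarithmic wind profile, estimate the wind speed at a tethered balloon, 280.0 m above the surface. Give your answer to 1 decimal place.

34.2 km/h

Log law: V ∝ ln(z/z₀). From the pair, with r = V₁/V₂ = 0.88119,
ln z₀ = (ln z₁ − r·ln z₂)/(1 − r) = (3.4012 − 0.88119×5.0814)/0.11881 = -9.0607 → z₀ = 0.0001161 m
V₃ = V₁ · ln(z₃/z₀)/ln(z₁/z₀) = 29.0 × 14.6955/12.4619 = 34.1978 km/h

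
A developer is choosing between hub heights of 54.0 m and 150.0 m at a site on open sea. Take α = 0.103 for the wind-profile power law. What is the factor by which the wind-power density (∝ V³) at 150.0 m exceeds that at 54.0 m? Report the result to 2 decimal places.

1.37

Speed ratio: V_B/V_A = (z_B/z_A)^α = (150.0/54.0)^0.103 = (2.7778)^0.103 = 1.11097
Power-density ratio: P_B/P_A = (V_B/V_A)³ = (1.11097)³ = 1.37121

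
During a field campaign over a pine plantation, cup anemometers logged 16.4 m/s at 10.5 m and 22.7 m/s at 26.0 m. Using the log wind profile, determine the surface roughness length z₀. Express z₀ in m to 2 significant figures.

z₀ ≈ 0.99 m

Log law: V(z) ∝ ln(z/z₀). With r = V₁/V₂ = 16.4/22.7 = 0.72247,
r · ln(z₂/z₀) = ln(z₁/z₀) ⇒ ln z₀ = (ln z₁ − r·ln z₂)/(1 − r)
ln z₀ = (2.35138 − 0.72247×3.25810) / 0.27753 = -0.0090
z₀ = exp(-0.0090) = 0.9911 m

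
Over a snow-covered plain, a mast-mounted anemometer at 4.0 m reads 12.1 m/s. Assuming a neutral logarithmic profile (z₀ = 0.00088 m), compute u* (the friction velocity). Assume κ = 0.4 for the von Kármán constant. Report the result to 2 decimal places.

Log law: V(z) = (u*/κ) · ln(z/z₀) ⇒ u* = κ · V / ln(z/z₀)
u* = 0.4 × 12.1 / ln(4.0/0.00088) = 0.4 × 12.1 / 8.4219
   = 4.8400 / 8.4219 = 0.5747 m/s

u* ≈ 0.57 m/s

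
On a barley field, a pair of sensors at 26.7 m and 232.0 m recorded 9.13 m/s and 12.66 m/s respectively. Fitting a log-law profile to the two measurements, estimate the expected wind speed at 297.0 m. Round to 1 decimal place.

13.1 m/s

Log law: V ∝ ln(z/z₀). From the pair, with r = V₁/V₂ = 0.72117,
ln z₀ = (ln z₁ − r·ln z₂)/(1 − r) = (3.2847 − 0.72117×5.4467)/0.27883 = -2.3073 → z₀ = 0.09953 m
V₃ = V₁ · ln(z₃/z₀)/ln(z₁/z₀) = 9.13 × 8.0011/5.5920 = 13.0633 m/s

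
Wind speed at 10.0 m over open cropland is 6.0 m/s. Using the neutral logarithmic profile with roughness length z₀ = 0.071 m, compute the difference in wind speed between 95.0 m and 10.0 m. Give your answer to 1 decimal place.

Log law: V₂ = V₁ · ln(z₂/z₀)/ln(z₁/z₀) = 6.0 × 7.1990/4.9477 = 8.7301 m/s
ΔV = 8.7301 − 6.0 = 2.7301 m/s

2.7 m/s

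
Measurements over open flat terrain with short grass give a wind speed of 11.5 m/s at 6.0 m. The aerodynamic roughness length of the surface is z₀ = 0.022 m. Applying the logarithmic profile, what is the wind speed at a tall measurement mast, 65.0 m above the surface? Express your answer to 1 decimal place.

16.4 m/s

Log law: V(z) ∝ ln(z/z₀), so V₂/V₁ = ln(z₂/z₀) / ln(z₁/z₀).
ln(65.0/0.022) = 7.9911, ln(6.0/0.022) = 5.6085
V₂ = 11.5 × 7.9911/5.6085 = 11.5 × 1.4248 = 16.3855 m/s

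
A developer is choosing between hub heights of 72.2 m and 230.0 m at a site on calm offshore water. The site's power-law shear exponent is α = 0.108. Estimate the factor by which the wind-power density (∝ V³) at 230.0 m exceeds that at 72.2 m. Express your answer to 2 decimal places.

1.46

Speed ratio: V_B/V_A = (z_B/z_A)^α = (230.0/72.2)^0.108 = (3.1856)^0.108 = 1.13330
Power-density ratio: P_B/P_A = (V_B/V_A)³ = (1.13330)³ = 1.45557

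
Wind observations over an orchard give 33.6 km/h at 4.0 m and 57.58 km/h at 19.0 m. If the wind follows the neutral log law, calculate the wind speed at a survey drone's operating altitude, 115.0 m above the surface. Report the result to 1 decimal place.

85.3 km/h

Log law: V ∝ ln(z/z₀). From the pair, with r = V₁/V₂ = 0.58354,
ln z₀ = (ln z₁ − r·ln z₂)/(1 − r) = (1.3863 − 0.58354×2.9444)/0.41646 = -0.7969 → z₀ = 0.4507 m
V₃ = V₁ · ln(z₃/z₀)/ln(z₁/z₀) = 33.6 × 5.5419/2.1832 = 85.2898 km/h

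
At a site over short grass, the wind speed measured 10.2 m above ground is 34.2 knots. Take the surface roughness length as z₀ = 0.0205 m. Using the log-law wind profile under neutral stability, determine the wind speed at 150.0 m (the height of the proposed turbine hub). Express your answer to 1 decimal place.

Log law: V(z) ∝ ln(z/z₀), so V₂/V₁ = ln(z₂/z₀) / ln(z₁/z₀).
ln(150.0/0.0205) = 8.8980, ln(10.2/0.0205) = 6.2097
V₂ = 34.2 × 8.8980/6.2097 = 34.2 × 1.4329 = 49.0055 knots

49.0 knots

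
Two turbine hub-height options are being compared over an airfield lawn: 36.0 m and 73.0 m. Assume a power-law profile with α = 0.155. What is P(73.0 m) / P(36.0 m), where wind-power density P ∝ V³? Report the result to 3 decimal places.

1.389

Speed ratio: V_B/V_A = (z_B/z_A)^α = (73.0/36.0)^0.155 = (2.0278)^0.155 = 1.11580
Power-density ratio: P_B/P_A = (V_B/V_A)³ = (1.11580)³ = 1.38920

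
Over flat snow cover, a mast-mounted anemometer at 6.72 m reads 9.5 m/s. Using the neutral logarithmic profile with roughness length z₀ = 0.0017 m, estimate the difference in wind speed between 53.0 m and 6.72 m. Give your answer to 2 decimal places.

2.37 m/s

Log law: V₂ = V₁ · ln(z₂/z₀)/ln(z₁/z₀) = 9.5 × 10.3474/8.2822 = 11.8689 m/s
ΔV = 11.8689 − 9.5 = 2.3689 m/s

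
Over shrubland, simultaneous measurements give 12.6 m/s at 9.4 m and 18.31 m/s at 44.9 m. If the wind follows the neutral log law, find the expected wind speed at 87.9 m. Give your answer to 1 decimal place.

Log law: V ∝ ln(z/z₀). From the pair, with r = V₁/V₂ = 0.68815,
ln z₀ = (ln z₁ − r·ln z₂)/(1 − r) = (2.2407 − 0.68815×3.8044)/0.31185 = -1.2099 → z₀ = 0.2982 m
V₃ = V₁ · ln(z₃/z₀)/ln(z₁/z₀) = 12.6 × 5.6861/3.4506 = 20.7630 m/s

20.8 m/s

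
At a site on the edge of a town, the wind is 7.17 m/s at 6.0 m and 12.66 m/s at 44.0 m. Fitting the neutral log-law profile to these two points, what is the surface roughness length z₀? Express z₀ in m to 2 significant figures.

Log law: V(z) ∝ ln(z/z₀). With r = V₁/V₂ = 7.17/12.66 = 0.56635,
r · ln(z₂/z₀) = ln(z₁/z₀) ⇒ ln z₀ = (ln z₁ − r·ln z₂)/(1 − r)
ln z₀ = (1.79176 − 0.56635×3.78419) / 0.43365 = -0.8104
z₀ = exp(-0.8104) = 0.4447 m

z₀ ≈ 0.44 m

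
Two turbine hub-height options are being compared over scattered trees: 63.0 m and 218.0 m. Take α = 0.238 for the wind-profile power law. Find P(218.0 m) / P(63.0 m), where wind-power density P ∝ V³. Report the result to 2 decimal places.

Speed ratio: V_B/V_A = (z_B/z_A)^α = (218.0/63.0)^0.238 = (3.4603)^0.238 = 1.34372
Power-density ratio: P_B/P_A = (V_B/V_A)³ = (1.34372)³ = 2.42621

2.43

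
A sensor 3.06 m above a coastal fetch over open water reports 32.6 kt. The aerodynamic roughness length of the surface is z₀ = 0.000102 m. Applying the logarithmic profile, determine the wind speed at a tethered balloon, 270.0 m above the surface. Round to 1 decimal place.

46.8 kt

Log law: V(z) ∝ ln(z/z₀), so V₂/V₁ = ln(z₂/z₀) / ln(z₁/z₀).
ln(270.0/0.000102) = 14.7890, ln(3.06/0.000102) = 10.3090
V₂ = 32.6 × 14.7890/10.3090 = 32.6 × 1.4346 = 46.7671 kt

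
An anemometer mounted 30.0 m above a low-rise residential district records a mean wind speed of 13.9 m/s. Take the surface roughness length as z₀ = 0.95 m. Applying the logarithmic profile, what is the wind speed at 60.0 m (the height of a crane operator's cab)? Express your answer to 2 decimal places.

Log law: V(z) ∝ ln(z/z₀), so V₂/V₁ = ln(z₂/z₀) / ln(z₁/z₀).
ln(60.0/0.95) = 4.1456, ln(30.0/0.95) = 3.4525
V₂ = 13.9 × 4.1456/3.4525 = 13.9 × 1.2008 = 16.6907 m/s

16.69 m/s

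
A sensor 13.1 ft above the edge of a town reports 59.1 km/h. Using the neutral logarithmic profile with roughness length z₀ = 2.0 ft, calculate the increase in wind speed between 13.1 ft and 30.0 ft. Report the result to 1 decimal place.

Log law: V₂ = V₁ · ln(z₂/z₀)/ln(z₁/z₀) = 59.1 × 2.7081/1.8795 = 85.1550 km/h
ΔV = 85.1550 − 59.1 = 26.0550 km/h

26.1 km/h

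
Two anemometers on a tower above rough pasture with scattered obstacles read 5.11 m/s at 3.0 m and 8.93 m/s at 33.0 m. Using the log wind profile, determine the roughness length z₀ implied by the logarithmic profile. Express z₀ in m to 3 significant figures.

z₀ ≈ 0.121 m

Log law: V(z) ∝ ln(z/z₀). With r = V₁/V₂ = 5.11/8.93 = 0.57223,
r · ln(z₂/z₀) = ln(z₁/z₀) ⇒ ln z₀ = (ln z₁ − r·ln z₂)/(1 − r)
ln z₀ = (1.09861 − 0.57223×3.49651) / 0.42777 = -2.1090
z₀ = exp(-2.1090) = 0.1214 m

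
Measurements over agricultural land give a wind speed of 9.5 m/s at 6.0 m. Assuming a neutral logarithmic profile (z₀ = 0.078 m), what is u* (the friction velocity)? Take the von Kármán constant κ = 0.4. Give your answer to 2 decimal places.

u* ≈ 0.88 m/s

Log law: V(z) = (u*/κ) · ln(z/z₀) ⇒ u* = κ · V / ln(z/z₀)
u* = 0.4 × 9.5 / ln(6.0/0.078) = 0.4 × 9.5 / 4.3428
   = 3.8000 / 4.3428 = 0.8750 m/s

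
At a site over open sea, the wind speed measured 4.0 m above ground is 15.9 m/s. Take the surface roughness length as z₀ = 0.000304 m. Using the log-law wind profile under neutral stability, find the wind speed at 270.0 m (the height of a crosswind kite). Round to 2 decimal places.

Log law: V(z) ∝ ln(z/z₀), so V₂/V₁ = ln(z₂/z₀) / ln(z₁/z₀).
ln(270.0/0.000304) = 13.6969, ln(4.0/0.000304) = 9.4848
V₂ = 15.9 × 13.6969/9.4848 = 15.9 × 1.4441 = 22.9611 m/s

22.96 m/s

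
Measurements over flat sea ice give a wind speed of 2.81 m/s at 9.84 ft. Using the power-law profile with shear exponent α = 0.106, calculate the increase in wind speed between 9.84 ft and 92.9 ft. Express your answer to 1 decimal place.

Power law: V₂ = V₁ · (z₂/z₁)^α = 2.81 × (9.4411)^0.106 = 3.5650 m/s
ΔV = 3.5650 − 2.81 = 0.7550 m/s

0.8 m/s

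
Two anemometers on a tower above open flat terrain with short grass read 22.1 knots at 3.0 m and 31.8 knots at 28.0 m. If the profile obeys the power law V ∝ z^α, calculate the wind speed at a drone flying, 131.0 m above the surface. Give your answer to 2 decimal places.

First find α: α = ln(V₂/V₁)/ln(z₂/z₁) = ln(31.8/22.1)/ln(28.0/3.0) = 0.36389/2.23359 = 0.1629
Extrapolate from 28.0 m to 131.0 m: V₃ = 31.8 × (131.0/28.0)^0.1629 = 31.8 × 1.2858 = 40.8883 knots

40.89 knots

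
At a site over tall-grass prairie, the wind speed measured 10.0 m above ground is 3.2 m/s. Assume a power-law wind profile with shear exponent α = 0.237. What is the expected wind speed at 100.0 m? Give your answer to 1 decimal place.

5.5 m/s

Power-law profile: V₂ = V₁ · (z₂/z₁)^α
V₂ = 3.2 × (100.0/10.0)^0.237 = 3.2 × (10.0000)^0.237
    = 3.2 × 1.7258 = 5.5227 m/s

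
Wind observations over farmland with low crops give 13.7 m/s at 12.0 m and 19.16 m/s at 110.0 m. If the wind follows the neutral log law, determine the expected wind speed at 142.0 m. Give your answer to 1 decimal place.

19.8 m/s

Log law: V ∝ ln(z/z₀). From the pair, with r = V₁/V₂ = 0.71503,
ln z₀ = (ln z₁ − r·ln z₂)/(1 − r) = (2.4849 − 0.71503×4.7005)/0.28497 = -3.0743 → z₀ = 0.04622 m
V₃ = V₁ · ln(z₃/z₀)/ln(z₁/z₀) = 13.7 × 8.0301/5.5592 = 19.7893 m/s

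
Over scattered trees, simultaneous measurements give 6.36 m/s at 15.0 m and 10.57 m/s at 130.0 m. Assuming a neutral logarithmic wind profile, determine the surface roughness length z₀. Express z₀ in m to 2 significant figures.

z₀ ≈ 0.57 m

Log law: V(z) ∝ ln(z/z₀). With r = V₁/V₂ = 6.36/10.57 = 0.60170,
r · ln(z₂/z₀) = ln(z₁/z₀) ⇒ ln z₀ = (ln z₁ − r·ln z₂)/(1 − r)
ln z₀ = (2.70805 − 0.60170×4.86753) / 0.39830 = -0.5543
z₀ = exp(-0.5543) = 0.5745 m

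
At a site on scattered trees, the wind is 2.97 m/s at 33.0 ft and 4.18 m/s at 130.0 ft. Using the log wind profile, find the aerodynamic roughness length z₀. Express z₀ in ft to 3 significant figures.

Log law: V(z) ∝ ln(z/z₀). With r = V₁/V₂ = 2.97/4.18 = 0.71053,
r · ln(z₂/z₀) = ln(z₁/z₀) ⇒ ln z₀ = (ln z₁ − r·ln z₂)/(1 − r)
ln z₀ = (3.49651 − 0.71053×4.86753) / 0.28947 = 0.1313
z₀ = exp(0.1313) = 1.140 ft

z₀ ≈ 1.14 ft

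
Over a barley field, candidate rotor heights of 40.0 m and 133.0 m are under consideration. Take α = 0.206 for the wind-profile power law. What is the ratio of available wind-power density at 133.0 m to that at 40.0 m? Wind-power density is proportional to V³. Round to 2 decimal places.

2.10

Speed ratio: V_B/V_A = (z_B/z_A)^α = (133.0/40.0)^0.206 = (3.3250)^0.206 = 1.28082
Power-density ratio: P_B/P_A = (V_B/V_A)³ = (1.28082)³ = 2.10120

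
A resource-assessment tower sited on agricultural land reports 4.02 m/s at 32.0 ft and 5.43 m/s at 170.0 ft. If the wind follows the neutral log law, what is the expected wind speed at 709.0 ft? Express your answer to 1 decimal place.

6.6 m/s

Log law: V ∝ ln(z/z₀). From the pair, with r = V₁/V₂ = 0.74033,
ln z₀ = (ln z₁ − r·ln z₂)/(1 − r) = (3.4657 − 0.74033×5.1358)/0.25967 = -1.2957 → z₀ = 0.2737 ft
V₃ = V₁ · ln(z₃/z₀)/ln(z₁/z₀) = 4.02 × 7.8596/4.7615 = 6.6357 m/s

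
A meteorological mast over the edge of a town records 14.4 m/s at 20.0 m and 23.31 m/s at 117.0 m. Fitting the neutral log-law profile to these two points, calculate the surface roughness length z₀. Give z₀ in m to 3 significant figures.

z₀ ≈ 1.15 m

Log law: V(z) ∝ ln(z/z₀). With r = V₁/V₂ = 14.4/23.31 = 0.61776,
r · ln(z₂/z₀) = ln(z₁/z₀) ⇒ ln z₀ = (ln z₁ − r·ln z₂)/(1 − r)
ln z₀ = (2.99573 − 0.61776×4.76217) / 0.38224 = 0.1409
z₀ = exp(0.1409) = 1.151 m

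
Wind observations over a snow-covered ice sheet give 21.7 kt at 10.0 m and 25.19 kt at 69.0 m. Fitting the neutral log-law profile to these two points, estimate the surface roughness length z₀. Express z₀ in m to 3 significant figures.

Log law: V(z) ∝ ln(z/z₀). With r = V₁/V₂ = 21.7/25.19 = 0.86145,
r · ln(z₂/z₀) = ln(z₁/z₀) ⇒ ln z₀ = (ln z₁ − r·ln z₂)/(1 − r)
ln z₀ = (2.30259 − 0.86145×4.23411) / 0.13855 = -9.7072
z₀ = exp(-9.7072) = 0.00006085 m

z₀ ≈ 0.0000608 m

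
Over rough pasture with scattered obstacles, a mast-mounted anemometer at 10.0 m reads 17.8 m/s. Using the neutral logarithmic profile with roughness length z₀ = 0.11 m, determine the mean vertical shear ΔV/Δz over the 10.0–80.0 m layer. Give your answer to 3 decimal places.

Log law: V₂ = V₁ · ln(z₂/z₀)/ln(z₁/z₀) = 17.8 × 6.5893/4.5099 = 26.0074 m/s
ΔV/Δz = (26.0074 − 17.8)/(80.0 − 10.0) = 8.2074/70.0000 = 0.11725 m/s/m

0.117 m/s/m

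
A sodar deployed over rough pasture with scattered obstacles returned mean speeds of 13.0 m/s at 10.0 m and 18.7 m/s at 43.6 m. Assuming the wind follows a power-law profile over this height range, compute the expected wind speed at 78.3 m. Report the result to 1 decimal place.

First find α: α = ln(V₂/V₁)/ln(z₂/z₁) = ln(18.7/13.0)/ln(43.6/10.0) = 0.36357/1.47247 = 0.2469
Extrapolate from 43.6 m to 78.3 m: V₃ = 18.7 × (78.3/43.6)^0.2469 = 18.7 × 1.1555 = 21.6086 m/s

21.6 m/s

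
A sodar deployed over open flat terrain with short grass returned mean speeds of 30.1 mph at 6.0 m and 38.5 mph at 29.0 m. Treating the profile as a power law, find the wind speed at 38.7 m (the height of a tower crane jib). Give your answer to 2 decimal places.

First find α: α = ln(V₂/V₁)/ln(z₂/z₁) = ln(38.5/30.1)/ln(29.0/6.0) = 0.24613/1.57554 = 0.1562
Extrapolate from 29.0 m to 38.7 m: V₃ = 38.5 × (38.7/29.0)^0.1562 = 38.5 × 1.0461 = 40.2752 mph

40.28 mph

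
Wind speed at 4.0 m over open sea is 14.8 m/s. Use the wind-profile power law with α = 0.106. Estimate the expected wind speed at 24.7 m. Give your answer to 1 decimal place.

Power-law profile: V₂ = V₁ · (z₂/z₁)^α
V₂ = 14.8 × (24.7/4.0)^0.106 = 14.8 × (6.1750)^0.106
    = 14.8 × 1.2129 = 17.9502 m/s

18.0 m/s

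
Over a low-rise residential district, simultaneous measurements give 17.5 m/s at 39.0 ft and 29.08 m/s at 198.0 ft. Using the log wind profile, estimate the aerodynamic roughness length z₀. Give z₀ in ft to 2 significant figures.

z₀ ≈ 3.3 ft

Log law: V(z) ∝ ln(z/z₀). With r = V₁/V₂ = 17.5/29.08 = 0.60179,
r · ln(z₂/z₀) = ln(z₁/z₀) ⇒ ln z₀ = (ln z₁ − r·ln z₂)/(1 − r)
ln z₀ = (3.66356 − 0.60179×5.28827) / 0.39821 = 1.2083
z₀ = exp(1.2083) = 3.348 ft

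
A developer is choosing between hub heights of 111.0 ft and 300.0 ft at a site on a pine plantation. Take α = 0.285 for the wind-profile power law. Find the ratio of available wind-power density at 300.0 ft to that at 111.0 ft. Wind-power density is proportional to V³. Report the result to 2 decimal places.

2.34

Speed ratio: V_B/V_A = (z_B/z_A)^α = (300.0/111.0)^0.285 = (2.7027)^0.285 = 1.32759
Power-density ratio: P_B/P_A = (V_B/V_A)³ = (1.32759)³ = 2.33985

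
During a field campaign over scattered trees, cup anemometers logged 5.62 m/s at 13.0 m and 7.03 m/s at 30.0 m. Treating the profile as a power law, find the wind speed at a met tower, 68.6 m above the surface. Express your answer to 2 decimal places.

8.77 m/s

First find α: α = ln(V₂/V₁)/ln(z₂/z₁) = ln(7.03/5.62)/ln(30.0/13.0) = 0.22386/0.83625 = 0.2677
Extrapolate from 30.0 m to 68.6 m: V₃ = 7.03 × (68.6/30.0)^0.2677 = 7.03 × 1.2478 = 8.7722 m/s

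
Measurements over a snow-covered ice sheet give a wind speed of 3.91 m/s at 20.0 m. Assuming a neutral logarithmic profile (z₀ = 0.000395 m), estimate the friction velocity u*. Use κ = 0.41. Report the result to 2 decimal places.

u* ≈ 0.15 m/s

Log law: V(z) = (u*/κ) · ln(z/z₀) ⇒ u* = κ · V / ln(z/z₀)
u* = 0.41 × 3.91 / ln(20.0/0.000395) = 0.41 × 3.91 / 10.8324
   = 1.6031 / 10.8324 = 0.1480 m/s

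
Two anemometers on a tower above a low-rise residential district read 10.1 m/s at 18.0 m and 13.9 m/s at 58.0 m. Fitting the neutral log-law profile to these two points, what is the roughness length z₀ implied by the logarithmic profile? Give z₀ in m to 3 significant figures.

z₀ ≈ 0.803 m

Log law: V(z) ∝ ln(z/z₀). With r = V₁/V₂ = 10.1/13.9 = 0.72662,
r · ln(z₂/z₀) = ln(z₁/z₀) ⇒ ln z₀ = (ln z₁ − r·ln z₂)/(1 − r)
ln z₀ = (2.89037 − 0.72662×4.06044) / 0.27338 = -0.2196
z₀ = exp(-0.2196) = 0.8029 m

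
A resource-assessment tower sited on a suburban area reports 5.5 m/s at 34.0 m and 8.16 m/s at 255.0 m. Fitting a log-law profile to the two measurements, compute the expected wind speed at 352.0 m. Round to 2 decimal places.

8.59 m/s

Log law: V ∝ ln(z/z₀). From the pair, with r = V₁/V₂ = 0.67402,
ln z₀ = (ln z₁ − r·ln z₂)/(1 − r) = (3.5264 − 0.67402×5.5413)/0.32598 = -0.6398 → z₀ = 0.5274 m
V₃ = V₁ · ln(z₃/z₀)/ln(z₁/z₀) = 5.5 × 6.5034/4.1662 = 8.5856 m/s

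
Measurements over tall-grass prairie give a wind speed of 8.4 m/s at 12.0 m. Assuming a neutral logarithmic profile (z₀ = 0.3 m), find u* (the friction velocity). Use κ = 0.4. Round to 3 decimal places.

Log law: V(z) = (u*/κ) · ln(z/z₀) ⇒ u* = κ · V / ln(z/z₀)
u* = 0.4 × 8.4 / ln(12.0/0.3) = 0.4 × 8.4 / 3.6889
   = 3.3600 / 3.6889 = 0.9108 m/s

u* ≈ 0.911 m/s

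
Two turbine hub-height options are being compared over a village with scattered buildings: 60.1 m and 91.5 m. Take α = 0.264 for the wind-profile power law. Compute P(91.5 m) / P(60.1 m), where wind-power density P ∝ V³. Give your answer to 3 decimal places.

1.395

Speed ratio: V_B/V_A = (z_B/z_A)^α = (91.5/60.1)^0.264 = (1.5225)^0.264 = 1.11736
Power-density ratio: P_B/P_A = (V_B/V_A)³ = (1.11736)³ = 1.39501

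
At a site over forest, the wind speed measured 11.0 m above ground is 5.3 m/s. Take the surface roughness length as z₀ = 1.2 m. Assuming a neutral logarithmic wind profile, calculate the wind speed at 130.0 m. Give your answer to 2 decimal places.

11.21 m/s

Log law: V(z) ∝ ln(z/z₀), so V₂/V₁ = ln(z₂/z₀) / ln(z₁/z₀).
ln(130.0/1.2) = 4.6852, ln(11.0/1.2) = 2.2156
V₂ = 5.3 × 4.6852/2.2156 = 5.3 × 2.1147 = 11.2078 m/s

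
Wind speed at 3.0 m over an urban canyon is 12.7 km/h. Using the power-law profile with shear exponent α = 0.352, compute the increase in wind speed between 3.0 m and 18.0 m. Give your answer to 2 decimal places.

11.16 km/h

Power law: V₂ = V₁ · (z₂/z₁)^α = 12.7 × (6.0000)^0.352 = 23.8623 km/h
ΔV = 23.8623 − 12.7 = 11.1623 km/h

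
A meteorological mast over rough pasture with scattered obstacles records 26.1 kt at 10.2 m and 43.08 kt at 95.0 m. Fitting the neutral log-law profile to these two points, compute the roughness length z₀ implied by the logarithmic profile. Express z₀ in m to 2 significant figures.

z₀ ≈ 0.33 m

Log law: V(z) ∝ ln(z/z₀). With r = V₁/V₂ = 26.1/43.08 = 0.60585,
r · ln(z₂/z₀) = ln(z₁/z₀) ⇒ ln z₀ = (ln z₁ − r·ln z₂)/(1 − r)
ln z₀ = (2.32239 − 0.60585×4.55388) / 0.39415 = -1.1076
z₀ = exp(-1.1076) = 0.3303 m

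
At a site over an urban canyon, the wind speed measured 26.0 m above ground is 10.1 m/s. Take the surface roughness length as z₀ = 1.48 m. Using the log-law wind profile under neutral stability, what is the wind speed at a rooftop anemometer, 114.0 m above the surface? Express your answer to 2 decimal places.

15.31 m/s

Log law: V(z) ∝ ln(z/z₀), so V₂/V₁ = ln(z₂/z₀) / ln(z₁/z₀).
ln(114.0/1.48) = 4.3442, ln(26.0/1.48) = 2.8661
V₂ = 10.1 × 4.3442/2.8661 = 10.1 × 1.5157 = 15.3088 m/s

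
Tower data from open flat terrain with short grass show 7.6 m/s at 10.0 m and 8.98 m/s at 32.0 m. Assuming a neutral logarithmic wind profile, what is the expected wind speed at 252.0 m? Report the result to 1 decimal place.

Log law: V ∝ ln(z/z₀). From the pair, with r = V₁/V₂ = 0.84633,
ln z₀ = (ln z₁ − r·ln z₂)/(1 − r) = (2.3026 − 0.84633×3.4657)/0.15367 = -4.1032 → z₀ = 0.01652 m
V₃ = V₁ · ln(z₃/z₀)/ln(z₁/z₀) = 7.6 × 9.6326/6.4058 = 11.4284 m/s

11.4 m/s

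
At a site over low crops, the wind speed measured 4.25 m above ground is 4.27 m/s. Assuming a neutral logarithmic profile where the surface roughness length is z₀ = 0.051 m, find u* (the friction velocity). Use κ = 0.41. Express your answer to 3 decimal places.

u* ≈ 0.396 m/s

Log law: V(z) = (u*/κ) · ln(z/z₀) ⇒ u* = κ · V / ln(z/z₀)
u* = 0.41 × 4.27 / ln(4.25/0.051) = 0.41 × 4.27 / 4.4228
   = 1.7507 / 4.4228 = 0.3958 m/s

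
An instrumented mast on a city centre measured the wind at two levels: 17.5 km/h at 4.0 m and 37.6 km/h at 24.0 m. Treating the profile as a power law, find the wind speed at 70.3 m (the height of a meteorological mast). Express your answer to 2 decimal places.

First find α: α = ln(V₂/V₁)/ln(z₂/z₁) = ln(37.6/17.5)/ln(24.0/4.0) = 0.76480/1.79176 = 0.4268
Extrapolate from 24.0 m to 70.3 m: V₃ = 37.6 × (70.3/24.0)^0.4268 = 37.6 × 1.5821 = 59.4860 km/h

59.49 km/h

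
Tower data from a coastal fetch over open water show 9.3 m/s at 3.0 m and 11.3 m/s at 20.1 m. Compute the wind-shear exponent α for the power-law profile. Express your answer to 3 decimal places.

Power law: V₂/V₁ = (z₂/z₁)^α ⇒ α = ln(V₂/V₁) / ln(z₂/z₁)
α = ln(11.3/9.3) / ln(20.1/3.0) = ln(1.2151) / ln(6.7000)
  = 0.19479 / 1.90211 = 0.10241

α ≈ 0.102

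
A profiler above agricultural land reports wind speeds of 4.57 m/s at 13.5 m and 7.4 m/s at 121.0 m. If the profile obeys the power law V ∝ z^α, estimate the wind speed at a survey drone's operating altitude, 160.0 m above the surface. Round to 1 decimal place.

First find α: α = ln(V₂/V₁)/ln(z₂/z₁) = ln(7.4/4.57)/ln(121.0/13.5) = 0.48197/2.19310 = 0.2198
Extrapolate from 121.0 m to 160.0 m: V₃ = 7.4 × (160.0/121.0)^0.2198 = 7.4 × 1.0633 = 7.8686 m/s

7.9 m/s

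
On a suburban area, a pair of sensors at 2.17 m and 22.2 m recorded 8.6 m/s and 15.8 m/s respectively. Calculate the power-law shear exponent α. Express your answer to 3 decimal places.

Power law: V₂/V₁ = (z₂/z₁)^α ⇒ α = ln(V₂/V₁) / ln(z₂/z₁)
α = ln(15.8/8.6) / ln(22.2/2.17) = ln(1.8372) / ln(10.2304)
  = 0.60825 / 2.32537 = 0.26157

α ≈ 0.262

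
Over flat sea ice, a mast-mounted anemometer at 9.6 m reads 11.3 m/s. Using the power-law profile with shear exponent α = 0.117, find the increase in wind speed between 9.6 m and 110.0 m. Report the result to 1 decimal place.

3.7 m/s

Power law: V₂ = V₁ · (z₂/z₁)^α = 11.3 × (11.4583)^0.117 = 15.0313 m/s
ΔV = 15.0313 − 11.3 = 3.7313 m/s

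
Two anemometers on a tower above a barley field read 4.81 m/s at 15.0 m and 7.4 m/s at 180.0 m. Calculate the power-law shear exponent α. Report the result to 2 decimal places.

α ≈ 0.17

Power law: V₂/V₁ = (z₂/z₁)^α ⇒ α = ln(V₂/V₁) / ln(z₂/z₁)
α = ln(7.4/4.81) / ln(180.0/15.0) = ln(1.5385) / ln(12.0000)
  = 0.43078 / 2.48491 = 0.17336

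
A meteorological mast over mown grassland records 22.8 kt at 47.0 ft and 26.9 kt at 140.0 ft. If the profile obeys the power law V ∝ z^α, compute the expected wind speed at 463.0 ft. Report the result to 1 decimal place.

32.2 kt

First find α: α = ln(V₂/V₁)/ln(z₂/z₁) = ln(26.9/22.8)/ln(140.0/47.0) = 0.16537/1.09149 = 0.1515
Extrapolate from 140.0 ft to 463.0 ft: V₃ = 26.9 × (463.0/140.0)^0.1515 = 26.9 × 1.1987 = 32.2442 kt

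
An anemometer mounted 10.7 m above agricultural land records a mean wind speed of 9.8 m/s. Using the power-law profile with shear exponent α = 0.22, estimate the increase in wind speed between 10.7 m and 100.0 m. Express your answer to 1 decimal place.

Power law: V₂ = V₁ · (z₂/z₁)^α = 9.8 × (9.3458)^0.22 = 16.0237 m/s
ΔV = 16.0237 − 9.8 = 6.2237 m/s

6.2 m/s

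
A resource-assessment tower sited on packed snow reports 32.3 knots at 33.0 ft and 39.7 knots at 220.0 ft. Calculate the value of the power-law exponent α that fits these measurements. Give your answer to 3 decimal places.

α ≈ 0.109

Power law: V₂/V₁ = (z₂/z₁)^α ⇒ α = ln(V₂/V₁) / ln(z₂/z₁)
α = ln(39.7/32.3) / ln(220.0/33.0) = ln(1.2291) / ln(6.6667)
  = 0.20628 / 1.89712 = 0.10874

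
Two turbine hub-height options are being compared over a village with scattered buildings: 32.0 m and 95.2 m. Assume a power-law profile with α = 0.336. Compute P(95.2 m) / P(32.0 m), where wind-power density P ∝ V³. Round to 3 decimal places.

Speed ratio: V_B/V_A = (z_B/z_A)^α = (95.2/32.0)^0.336 = (2.9750)^0.336 = 1.44242
Power-density ratio: P_B/P_A = (V_B/V_A)³ = (1.44242)³ = 3.00106

3.001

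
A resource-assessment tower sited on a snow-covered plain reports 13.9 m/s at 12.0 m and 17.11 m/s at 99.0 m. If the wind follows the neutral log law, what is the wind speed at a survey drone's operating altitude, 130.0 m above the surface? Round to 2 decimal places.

17.52 m/s

Log law: V ∝ ln(z/z₀). From the pair, with r = V₁/V₂ = 0.81239,
ln z₀ = (ln z₁ − r·ln z₂)/(1 − r) = (2.4849 − 0.81239×4.5951)/0.18761 = -6.6528 → z₀ = 0.001290 m
V₃ = V₁ · ln(z₃/z₀)/ln(z₁/z₀) = 13.9 × 11.5203/9.1377 = 17.5244 m/s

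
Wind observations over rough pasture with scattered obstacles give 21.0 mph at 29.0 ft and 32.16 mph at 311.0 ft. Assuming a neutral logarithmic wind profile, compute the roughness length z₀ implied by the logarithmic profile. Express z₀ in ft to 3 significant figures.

z₀ ≈ 0.334 ft

Log law: V(z) ∝ ln(z/z₀). With r = V₁/V₂ = 21.0/32.16 = 0.65299,
r · ln(z₂/z₀) = ln(z₁/z₀) ⇒ ln z₀ = (ln z₁ − r·ln z₂)/(1 − r)
ln z₀ = (3.36730 − 0.65299×5.73979) / 0.34701 = -1.0971
z₀ = exp(-1.0971) = 0.3338 ft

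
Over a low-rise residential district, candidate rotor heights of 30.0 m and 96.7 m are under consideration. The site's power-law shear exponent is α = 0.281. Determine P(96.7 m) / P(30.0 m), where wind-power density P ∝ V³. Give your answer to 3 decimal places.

2.682

Speed ratio: V_B/V_A = (z_B/z_A)^α = (96.7/30.0)^0.281 = (3.2233)^0.281 = 1.38942
Power-density ratio: P_B/P_A = (V_B/V_A)³ = (1.38942)³ = 2.68226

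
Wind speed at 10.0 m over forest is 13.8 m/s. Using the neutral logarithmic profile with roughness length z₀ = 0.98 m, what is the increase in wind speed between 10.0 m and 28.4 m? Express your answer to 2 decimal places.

6.20 m/s

Log law: V₂ = V₁ · ln(z₂/z₀)/ln(z₁/z₀) = 13.8 × 3.3666/2.3228 = 20.0014 m/s
ΔV = 20.0014 − 13.8 = 6.2014 m/s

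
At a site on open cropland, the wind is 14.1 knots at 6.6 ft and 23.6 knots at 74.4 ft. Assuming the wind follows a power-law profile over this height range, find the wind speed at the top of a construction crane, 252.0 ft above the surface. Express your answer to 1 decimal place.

30.6 knots

First find α: α = ln(V₂/V₁)/ln(z₂/z₁) = ln(23.6/14.1)/ln(74.4/6.6) = 0.51507/2.42239 = 0.2126
Extrapolate from 74.4 ft to 252.0 ft: V₃ = 23.6 × (252.0/74.4)^0.2126 = 23.6 × 1.2962 = 30.5893 knots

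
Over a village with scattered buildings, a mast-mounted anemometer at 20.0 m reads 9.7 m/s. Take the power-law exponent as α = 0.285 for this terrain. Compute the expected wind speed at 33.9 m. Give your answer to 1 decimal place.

Power-law profile: V₂ = V₁ · (z₂/z₁)^α
V₂ = 9.7 × (33.9/20.0)^0.285 = 9.7 × (1.6950)^0.285
    = 9.7 × 1.1623 = 11.2742 m/s

11.3 m/s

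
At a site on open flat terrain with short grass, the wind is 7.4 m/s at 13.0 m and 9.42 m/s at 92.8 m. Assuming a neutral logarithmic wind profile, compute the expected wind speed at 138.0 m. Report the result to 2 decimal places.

Log law: V ∝ ln(z/z₀). From the pair, with r = V₁/V₂ = 0.78556,
ln z₀ = (ln z₁ − r·ln z₂)/(1 − r) = (2.5649 − 0.78556×4.5304)/0.21444 = -4.6354 → z₀ = 0.009702 m
V₃ = V₁ · ln(z₃/z₀)/ln(z₁/z₀) = 7.4 × 9.5626/7.2003 = 9.8278 m/s

9.83 m/s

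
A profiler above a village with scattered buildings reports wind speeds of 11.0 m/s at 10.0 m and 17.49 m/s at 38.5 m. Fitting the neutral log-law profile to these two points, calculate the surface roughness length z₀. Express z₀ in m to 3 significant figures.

Log law: V(z) ∝ ln(z/z₀). With r = V₁/V₂ = 11.0/17.49 = 0.62893,
r · ln(z₂/z₀) = ln(z₁/z₀) ⇒ ln z₀ = (ln z₁ − r·ln z₂)/(1 − r)
ln z₀ = (2.30259 − 0.62893×3.65066) / 0.37107 = 0.0177
z₀ = exp(0.0177) = 1.018 m

z₀ ≈ 1.02 m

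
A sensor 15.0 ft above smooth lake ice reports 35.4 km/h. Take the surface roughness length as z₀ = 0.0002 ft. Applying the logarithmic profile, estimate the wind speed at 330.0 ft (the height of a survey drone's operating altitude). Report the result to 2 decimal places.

45.15 km/h

Log law: V(z) ∝ ln(z/z₀), so V₂/V₁ = ln(z₂/z₀) / ln(z₁/z₀).
ln(330.0/0.0002) = 14.3163, ln(15.0/0.0002) = 11.2252
V₂ = 35.4 × 14.3163/11.2252 = 35.4 × 1.2754 = 45.1479 km/h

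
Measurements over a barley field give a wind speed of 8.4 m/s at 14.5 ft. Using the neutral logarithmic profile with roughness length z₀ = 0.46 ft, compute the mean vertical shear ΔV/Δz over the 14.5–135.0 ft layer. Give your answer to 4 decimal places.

0.0451 m/s/ft

Log law: V₂ = V₁ · ln(z₂/z₀)/ln(z₁/z₀) = 8.4 × 5.6818/3.4507 = 13.8312 m/s
ΔV/Δz = (13.8312 − 8.4)/(135.0 − 14.5) = 5.4312/120.5000 = 0.04507 m/s/ft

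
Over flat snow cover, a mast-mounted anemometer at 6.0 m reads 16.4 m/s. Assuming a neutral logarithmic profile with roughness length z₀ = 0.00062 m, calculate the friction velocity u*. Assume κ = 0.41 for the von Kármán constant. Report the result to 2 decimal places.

u* ≈ 0.73 m/s

Log law: V(z) = (u*/κ) · ln(z/z₀) ⇒ u* = κ · V / ln(z/z₀)
u* = 0.41 × 16.4 / ln(6.0/0.00062) = 0.41 × 16.4 / 9.1776
   = 6.7240 / 9.1776 = 0.7327 m/s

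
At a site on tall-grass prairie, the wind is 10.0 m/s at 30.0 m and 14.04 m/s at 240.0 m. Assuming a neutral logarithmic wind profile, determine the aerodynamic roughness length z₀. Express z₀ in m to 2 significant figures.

z₀ ≈ 0.17 m

Log law: V(z) ∝ ln(z/z₀). With r = V₁/V₂ = 10.0/14.04 = 0.71225,
r · ln(z₂/z₀) = ln(z₁/z₀) ⇒ ln z₀ = (ln z₁ − r·ln z₂)/(1 − r)
ln z₀ = (3.40120 − 0.71225×5.48064) / 0.28775 = -1.7459
z₀ = exp(-1.7459) = 0.1745 m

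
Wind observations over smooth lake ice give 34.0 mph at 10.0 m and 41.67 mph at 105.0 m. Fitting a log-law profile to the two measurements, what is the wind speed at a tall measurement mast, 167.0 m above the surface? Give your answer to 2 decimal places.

43.18 mph

Log law: V ∝ ln(z/z₀). From the pair, with r = V₁/V₂ = 0.81593,
ln z₀ = (ln z₁ − r·ln z₂)/(1 − r) = (2.3026 − 0.81593×4.6540)/0.18407 = -8.1207 → z₀ = 0.0002973 m
V₃ = V₁ · ln(z₃/z₀)/ln(z₁/z₀) = 34.0 × 13.2387/10.4233 = 43.1836 mph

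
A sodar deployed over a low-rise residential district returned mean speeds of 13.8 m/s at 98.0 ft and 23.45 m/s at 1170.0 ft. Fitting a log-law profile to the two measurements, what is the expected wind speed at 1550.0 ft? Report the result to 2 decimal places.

Log law: V ∝ ln(z/z₀). From the pair, with r = V₁/V₂ = 0.58849,
ln z₀ = (ln z₁ − r·ln z₂)/(1 − r) = (4.5850 − 0.58849×7.0648)/0.41151 = 1.0387 → z₀ = 2.826 ft
V₃ = V₁ · ln(z₃/z₀)/ln(z₁/z₀) = 13.8 × 6.3073/3.5462 = 24.5445 m/s

24.54 m/s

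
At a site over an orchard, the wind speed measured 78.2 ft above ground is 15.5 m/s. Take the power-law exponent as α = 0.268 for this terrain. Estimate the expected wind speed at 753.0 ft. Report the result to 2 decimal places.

Power-law profile: V₂ = V₁ · (z₂/z₁)^α
V₂ = 15.5 × (753.0/78.2)^0.268 = 15.5 × (9.6292)^0.268
    = 15.5 × 1.8349 = 28.4402 m/s

28.44 m/s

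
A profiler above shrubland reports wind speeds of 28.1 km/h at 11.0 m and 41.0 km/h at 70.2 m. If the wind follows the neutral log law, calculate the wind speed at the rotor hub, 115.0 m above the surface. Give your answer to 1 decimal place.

Log law: V ∝ ln(z/z₀). From the pair, with r = V₁/V₂ = 0.68537,
ln z₀ = (ln z₁ − r·ln z₂)/(1 − r) = (2.3979 − 0.68537×4.2513)/0.31463 = -1.6395 → z₀ = 0.1941 m
V₃ = V₁ · ln(z₃/z₀)/ln(z₁/z₀) = 28.1 × 6.3844/4.0374 = 44.4353 km/h

44.4 km/h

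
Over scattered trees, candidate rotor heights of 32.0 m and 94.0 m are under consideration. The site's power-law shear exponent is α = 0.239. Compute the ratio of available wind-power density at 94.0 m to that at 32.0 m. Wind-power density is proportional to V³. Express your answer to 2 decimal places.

Speed ratio: V_B/V_A = (z_B/z_A)^α = (94.0/32.0)^0.239 = (2.9375)^0.239 = 1.29374
Power-density ratio: P_B/P_A = (V_B/V_A)³ = (1.29374)³ = 2.16541

2.17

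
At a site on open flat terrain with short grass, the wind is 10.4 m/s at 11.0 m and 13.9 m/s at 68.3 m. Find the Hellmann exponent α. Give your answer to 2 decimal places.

α ≈ 0.16

Power law: V₂/V₁ = (z₂/z₁)^α ⇒ α = ln(V₂/V₁) / ln(z₂/z₁)
α = ln(13.9/10.4) / ln(68.3/11.0) = ln(1.3365) / ln(6.2091)
  = 0.29008 / 1.82601 = 0.15886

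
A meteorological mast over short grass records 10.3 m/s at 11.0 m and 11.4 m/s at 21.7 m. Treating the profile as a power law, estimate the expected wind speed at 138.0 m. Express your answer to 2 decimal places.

First find α: α = ln(V₂/V₁)/ln(z₂/z₁) = ln(11.4/10.3)/ln(21.7/11.0) = 0.10147/0.67942 = 0.1493
Extrapolate from 21.7 m to 138.0 m: V₃ = 11.4 × (138.0/21.7)^0.1493 = 11.4 × 1.3182 = 15.0277 m/s

15.03 m/s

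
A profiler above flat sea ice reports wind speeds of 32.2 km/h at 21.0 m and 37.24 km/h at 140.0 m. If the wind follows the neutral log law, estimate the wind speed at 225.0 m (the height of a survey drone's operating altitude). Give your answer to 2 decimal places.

Log law: V ∝ ln(z/z₀). From the pair, with r = V₁/V₂ = 0.86466,
ln z₀ = (ln z₁ − r·ln z₂)/(1 − r) = (3.0445 − 0.86466×4.9416)/0.13534 = -9.0760 → z₀ = 0.0001144 m
V₃ = V₁ · ln(z₃/z₀)/ln(z₁/z₀) = 32.2 × 14.4921/12.1205 = 38.5005 km/h

38.50 km/h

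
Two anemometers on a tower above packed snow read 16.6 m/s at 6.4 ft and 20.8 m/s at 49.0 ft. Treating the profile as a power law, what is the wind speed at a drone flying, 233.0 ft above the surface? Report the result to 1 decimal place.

24.7 m/s

First find α: α = ln(V₂/V₁)/ln(z₂/z₁) = ln(20.8/16.6)/ln(49.0/6.4) = 0.22555/2.03552 = 0.1108
Extrapolate from 49.0 ft to 233.0 ft: V₃ = 20.8 × (233.0/49.0)^0.1108 = 20.8 × 1.1886 = 24.7228 m/s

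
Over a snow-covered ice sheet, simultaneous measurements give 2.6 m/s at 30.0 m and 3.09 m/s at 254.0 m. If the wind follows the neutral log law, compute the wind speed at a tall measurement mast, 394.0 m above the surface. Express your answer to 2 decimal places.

Log law: V ∝ ln(z/z₀). From the pair, with r = V₁/V₂ = 0.84142,
ln z₀ = (ln z₁ − r·ln z₂)/(1 − r) = (3.4012 − 0.84142×5.5373)/0.15858 = -7.9334 → z₀ = 0.0003586 m
V₃ = V₁ · ln(z₃/z₀)/ln(z₁/z₀) = 2.6 × 13.9098/11.3346 = 3.1907 m/s

3.19 m/s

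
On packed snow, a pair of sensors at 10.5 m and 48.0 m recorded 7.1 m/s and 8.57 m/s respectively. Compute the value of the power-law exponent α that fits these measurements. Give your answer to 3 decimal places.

Power law: V₂/V₁ = (z₂/z₁)^α ⇒ α = ln(V₂/V₁) / ln(z₂/z₁)
α = ln(8.57/7.1) / ln(48.0/10.5) = ln(1.2070) / ln(4.5714)
  = 0.18817 / 1.51983 = 0.12381

α ≈ 0.124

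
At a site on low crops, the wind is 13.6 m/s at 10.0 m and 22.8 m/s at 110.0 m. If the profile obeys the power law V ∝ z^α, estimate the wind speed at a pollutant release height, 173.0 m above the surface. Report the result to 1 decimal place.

25.1 m/s

First find α: α = ln(V₂/V₁)/ln(z₂/z₁) = ln(22.8/13.6)/ln(110.0/10.0) = 0.51669/2.39790 = 0.2155
Extrapolate from 110.0 m to 173.0 m: V₃ = 22.8 × (173.0/110.0)^0.2155 = 22.8 × 1.1025 = 25.1367 m/s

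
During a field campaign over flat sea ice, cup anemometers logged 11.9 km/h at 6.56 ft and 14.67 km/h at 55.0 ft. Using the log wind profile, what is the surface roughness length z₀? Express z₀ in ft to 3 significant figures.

z₀ ≈ 0.000707 ft

Log law: V(z) ∝ ln(z/z₀). With r = V₁/V₂ = 11.9/14.67 = 0.81118,
r · ln(z₂/z₀) = ln(z₁/z₀) ⇒ ln z₀ = (ln z₁ − r·ln z₂)/(1 − r)
ln z₀ = (1.88099 − 0.81118×4.00733) / 0.18882 = -7.2538
z₀ = exp(-7.2538) = 0.0007075 ft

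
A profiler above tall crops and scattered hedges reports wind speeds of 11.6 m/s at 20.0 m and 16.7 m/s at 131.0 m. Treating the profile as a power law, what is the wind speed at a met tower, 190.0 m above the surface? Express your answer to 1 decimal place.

First find α: α = ln(V₂/V₁)/ln(z₂/z₁) = ln(16.7/11.6)/ln(131.0/20.0) = 0.36440/1.87947 = 0.1939
Extrapolate from 131.0 m to 190.0 m: V₃ = 16.7 × (190.0/131.0)^0.1939 = 16.7 × 1.0748 = 17.9484 m/s

17.9 m/s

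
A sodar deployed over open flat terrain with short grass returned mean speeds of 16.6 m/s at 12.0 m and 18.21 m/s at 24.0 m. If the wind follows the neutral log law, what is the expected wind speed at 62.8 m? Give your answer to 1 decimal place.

20.4 m/s

Log law: V ∝ ln(z/z₀). From the pair, with r = V₁/V₂ = 0.91159,
ln z₀ = (ln z₁ − r·ln z₂)/(1 − r) = (2.4849 − 0.91159×3.1781)/0.08841 = -4.6618 → z₀ = 0.009449 m
V₃ = V₁ · ln(z₃/z₀)/ln(z₁/z₀) = 16.6 × 8.8018/7.1467 = 20.4442 m/s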